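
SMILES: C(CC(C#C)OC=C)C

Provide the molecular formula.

C8H12O

Heavy atoms from the SMILES: 8 C, 1 O.
Implicit hydrogens by atom environment:
  3 × C: 2 H each → 6
  3 × C: 1 H each → 3
  1 × C: 3 H
  1 × C: no H
  1 × O: no H
  Total hydrogens = 12.
Molecular formula: C8H12O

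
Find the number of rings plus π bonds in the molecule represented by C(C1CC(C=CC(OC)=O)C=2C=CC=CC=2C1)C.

7

Molecular formula from the SMILES: C16H20O2.
DoU = (2C + 2 + N − H − X)/2 = (2·16 + 2 + 0 − 20 − 0)/2 = 14/2 = 7.
(Structurally: 2 ring(s) + 5 π bond(s) = 7.)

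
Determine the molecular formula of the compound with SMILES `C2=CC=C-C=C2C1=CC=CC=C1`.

Heavy atoms from the SMILES: 12 C.
Implicit hydrogens by atom environment:
  10 × C (aromatic): 1 H each → 10
  2 × C (aromatic): no H
  Total hydrogens = 10.
Molecular formula: C12H10

C12H10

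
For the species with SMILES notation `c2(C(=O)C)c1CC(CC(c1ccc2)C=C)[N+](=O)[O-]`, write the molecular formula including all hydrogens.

C14H15NO3

Heavy atoms from the SMILES: 14 C, 1 N, 3 O.
Implicit hydrogens by atom environment:
  3 × C: 2 H each → 6
  3 × C (aromatic): 1 H each → 3
  3 × C: 1 H each → 3
  3 × C (aromatic): no H
  2 × O: no H
  1 × C: 3 H
  1 × C: no H
  1 × N (charge +1): no H
  1 × O (charge -1): no H
  Total hydrogens = 15.
Molecular formula: C14H15NO3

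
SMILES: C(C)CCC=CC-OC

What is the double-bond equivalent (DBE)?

1

Molecular formula from the SMILES: C8H16O.
DoU = (2C + 2 + N − H − X)/2 = (2·8 + 2 + 0 − 16 − 0)/2 = 2/2 = 1.
(Structurally: 0 ring(s) + 1 π bond(s) = 1.)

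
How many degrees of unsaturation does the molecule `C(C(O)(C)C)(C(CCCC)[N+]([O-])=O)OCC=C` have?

2

Molecular formula from the SMILES: C12H23NO4.
DoU = (2C + 2 + N − H − X)/2 = (2·12 + 2 + 1 − 23 − 0)/2 = 4/2 = 2.
(Structurally: 0 ring(s) + 2 π bond(s) = 2.)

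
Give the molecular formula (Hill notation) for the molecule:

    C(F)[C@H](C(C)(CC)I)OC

Heavy atoms from the SMILES: 7 C, 1 F, 1 I, 1 O.
Implicit hydrogens by atom environment:
  3 × C: 3 H each → 9
  2 × C: 2 H each → 4
  1 × C: 1 H
  1 × C: no H
  1 × F: no H
  1 × I: no H
  1 × O: no H
  Total hydrogens = 14.
Molecular formula: C7H14FIO

C7H14FIO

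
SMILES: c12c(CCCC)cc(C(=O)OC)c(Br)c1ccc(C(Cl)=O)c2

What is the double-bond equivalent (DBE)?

9

Molecular formula from the SMILES: C17H16BrClO3.
DoU = (2C + 2 + N − H − X)/2 = (2·17 + 2 + 0 − 16 − 2)/2 = 18/2 = 9.
(Structurally: 2 ring(s) + 7 π bond(s) = 9.)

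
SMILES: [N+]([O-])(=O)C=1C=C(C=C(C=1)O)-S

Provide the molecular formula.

Heavy atoms from the SMILES: 6 C, 1 N, 3 O, 1 S.
Implicit hydrogens by atom environment:
  3 × C (aromatic): 1 H each → 3
  3 × C (aromatic): no H
  1 × N (charge +1): no H
  1 × O: 1 H
  1 × O: no H
  1 × O (charge -1): no H
  1 × S: 1 H
  Total hydrogens = 5.
Molecular formula: C6H5NO3S

C6H5NO3S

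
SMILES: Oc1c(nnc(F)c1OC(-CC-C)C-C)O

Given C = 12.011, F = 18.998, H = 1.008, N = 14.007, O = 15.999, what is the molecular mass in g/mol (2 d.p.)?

Molecular formula: C10H15FN2O3.
M = 10×12.011 + 1×18.998 + 15×1.008 + 2×14.007 + 3×15.999 = 230.24 g/mol.

230.24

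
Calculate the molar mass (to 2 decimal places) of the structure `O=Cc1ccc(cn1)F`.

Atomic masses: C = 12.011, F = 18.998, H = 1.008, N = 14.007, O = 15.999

125.10

Molecular formula: C6H4FNO.
M = 6×12.011 + 1×18.998 + 4×1.008 + 1×14.007 + 1×15.999 = 125.10 g/mol.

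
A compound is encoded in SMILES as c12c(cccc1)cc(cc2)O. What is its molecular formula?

C10H8O

Heavy atoms from the SMILES: 10 C, 1 O.
Implicit hydrogens by atom environment:
  7 × C (aromatic): 1 H each → 7
  3 × C (aromatic): no H
  1 × O: 1 H
  Total hydrogens = 8.
Molecular formula: C10H8O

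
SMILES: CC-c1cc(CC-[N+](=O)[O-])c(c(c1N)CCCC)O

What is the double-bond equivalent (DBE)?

Molecular formula from the SMILES: C14H22N2O3.
DoU = (2C + 2 + N − H − X)/2 = (2·14 + 2 + 2 − 22 − 0)/2 = 10/2 = 5.
(Structurally: 1 ring(s) + 4 π bond(s) = 5.)

5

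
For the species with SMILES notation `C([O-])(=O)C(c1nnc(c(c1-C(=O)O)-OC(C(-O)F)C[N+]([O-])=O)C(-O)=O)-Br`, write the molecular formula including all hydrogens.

Heavy atoms from the SMILES: 1 Br, 11 C, 1 F, 3 N, 10 O.
Implicit hydrogens by atom environment:
  5 × O: no H
  4 × C (aromatic): no H
  3 × C: 1 H each → 3
  3 × C: no H
  3 × O: 1 H each → 3
  2 × N (aromatic): no H
  2 × O (charge -1): no H
  1 × Br: no H
  1 × C: 2 H
  1 × F: no H
  1 × N (charge +1): no H
  Total hydrogens = 8.
Net charge -1.
Molecular formula: C11H8BrFN3O10-

C11H8BrFN3O10-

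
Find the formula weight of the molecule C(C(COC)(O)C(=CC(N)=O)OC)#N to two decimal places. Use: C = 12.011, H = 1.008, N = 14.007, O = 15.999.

200.19

Molecular formula: C8H12N2O4.
M = 8×12.011 + 12×1.008 + 2×14.007 + 4×15.999 = 200.19 g/mol.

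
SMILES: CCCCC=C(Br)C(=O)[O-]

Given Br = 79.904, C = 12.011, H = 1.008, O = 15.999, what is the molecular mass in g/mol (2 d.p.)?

Molecular formula: C7H10BrO2-.
M = 1×79.904 + 7×12.011 + 10×1.008 + 2×15.999 = 206.06 g/mol.

206.06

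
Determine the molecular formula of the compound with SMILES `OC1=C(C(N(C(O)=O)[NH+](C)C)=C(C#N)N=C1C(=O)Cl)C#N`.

C11H9ClN5O4+

Heavy atoms from the SMILES: 11 C, 1 Cl, 5 N, 4 O.
Implicit hydrogens by atom environment:
  5 × C (aromatic): no H
  4 × C: no H
  3 × N: no H
  2 × C: 3 H each → 6
  2 × O: 1 H each → 2
  2 × O: no H
  1 × Cl: no H
  1 × N (charge +1): 1 H
  1 × N (aromatic): no H
  Total hydrogens = 9.
Net charge +1.
Molecular formula: C11H9ClN5O4+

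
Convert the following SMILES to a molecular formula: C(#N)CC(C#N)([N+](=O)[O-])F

Heavy atoms from the SMILES: 4 C, 1 F, 3 N, 2 O.
Implicit hydrogens by atom environment:
  3 × C: no H
  2 × N: no H
  1 × C: 2 H
  1 × F: no H
  1 × N (charge +1): no H
  1 × O: no H
  1 × O (charge -1): no H
  Total hydrogens = 2.
Molecular formula: C4H2FN3O2

C4H2FN3O2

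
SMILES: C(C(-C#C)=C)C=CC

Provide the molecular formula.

C8H10

Heavy atoms from the SMILES: 8 C.
Implicit hydrogens by atom environment:
  3 × C: 1 H each → 3
  2 × C: 2 H each → 4
  2 × C: no H
  1 × C: 3 H
  Total hydrogens = 10.
Molecular formula: C8H10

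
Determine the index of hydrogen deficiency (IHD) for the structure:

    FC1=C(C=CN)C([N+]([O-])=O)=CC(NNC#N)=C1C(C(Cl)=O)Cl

9

Molecular formula from the SMILES: C11H8Cl2FN5O3.
DoU = (2C + 2 + N − H − X)/2 = (2·11 + 2 + 5 − 8 − 3)/2 = 18/2 = 9.
(Structurally: 1 ring(s) + 8 π bond(s) = 9.)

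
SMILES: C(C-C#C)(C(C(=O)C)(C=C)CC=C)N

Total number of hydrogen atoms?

17

Hydrogens are implicit in SMILES; fill each atom to its normal valence:
  4 × C: 2 H each → 8
  4 × C: 1 H each → 4
  3 × C: no H
  1 × C: 3 H
  1 × N: 2 H
  1 × O: no H
  Total hydrogens = 17.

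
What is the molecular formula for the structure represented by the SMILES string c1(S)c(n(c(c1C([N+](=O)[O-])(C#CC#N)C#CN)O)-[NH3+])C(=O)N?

C11H9N6O4S+

Heavy atoms from the SMILES: 11 C, 6 N, 4 O, 1 S.
Implicit hydrogens by atom environment:
  7 × C: no H
  4 × C (aromatic): no H
  2 × N: 2 H each → 4
  2 × O: no H
  1 × N (charge +1): 3 H
  1 × N (aromatic): no H
  1 × N (charge +1): no H
  1 × N: no H
  1 × O: 1 H
  1 × O (charge -1): no H
  1 × S: 1 H
  Total hydrogens = 9.
Net charge +1.
Molecular formula: C11H9N6O4S+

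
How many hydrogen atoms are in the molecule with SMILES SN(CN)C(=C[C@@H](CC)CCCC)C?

Hydrogens are implicit in SMILES; fill each atom to its normal valence:
  5 × C: 2 H each → 10
  3 × C: 3 H each → 9
  2 × C: 1 H each → 2
  1 × C: no H
  1 × N: 2 H
  1 × N: no H
  1 × S: 1 H
  Total hydrogens = 24.

24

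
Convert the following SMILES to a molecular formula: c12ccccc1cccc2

C10H8

Heavy atoms from the SMILES: 10 C.
Implicit hydrogens by atom environment:
  8 × C (aromatic): 1 H each → 8
  2 × C (aromatic): no H
  Total hydrogens = 8.
Molecular formula: C10H8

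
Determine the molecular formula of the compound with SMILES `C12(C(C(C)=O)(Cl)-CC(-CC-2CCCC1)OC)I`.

Heavy atoms from the SMILES: 13 C, 1 Cl, 1 I, 2 O.
Implicit hydrogens by atom environment:
  6 × C: 2 H each → 12
  3 × C: no H
  2 × C: 3 H each → 6
  2 × C: 1 H each → 2
  2 × O: no H
  1 × Cl: no H
  1 × I: no H
  Total hydrogens = 20.
Molecular formula: C13H20ClIO2

C13H20ClIO2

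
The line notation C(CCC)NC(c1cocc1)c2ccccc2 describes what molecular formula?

Heavy atoms from the SMILES: 15 C, 1 N, 1 O.
Implicit hydrogens by atom environment:
  8 × C (aromatic): 1 H each → 8
  3 × C: 2 H each → 6
  2 × C (aromatic): no H
  1 × C: 3 H
  1 × C: 1 H
  1 × N: 1 H
  1 × O (aromatic): no H
  Total hydrogens = 19.
Molecular formula: C15H19NO

C15H19NO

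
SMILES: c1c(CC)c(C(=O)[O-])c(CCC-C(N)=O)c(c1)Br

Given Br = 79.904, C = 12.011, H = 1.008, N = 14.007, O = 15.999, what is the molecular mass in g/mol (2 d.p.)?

313.17

Molecular formula: C13H15BrNO3-.
M = 1×79.904 + 13×12.011 + 15×1.008 + 1×14.007 + 3×15.999 = 313.17 g/mol.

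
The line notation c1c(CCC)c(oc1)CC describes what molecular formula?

C9H14O

Heavy atoms from the SMILES: 9 C, 1 O.
Implicit hydrogens by atom environment:
  3 × C: 2 H each → 6
  2 × C: 3 H each → 6
  2 × C (aromatic): 1 H each → 2
  2 × C (aromatic): no H
  1 × O (aromatic): no H
  Total hydrogens = 14.
Molecular formula: C9H14O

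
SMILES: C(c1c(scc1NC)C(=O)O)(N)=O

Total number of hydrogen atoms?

Hydrogens are implicit in SMILES; fill each atom to its normal valence:
  3 × C (aromatic): no H
  2 × C: no H
  2 × O: no H
  1 × C: 3 H
  1 × C (aromatic): 1 H
  1 × N: 2 H
  1 × N: 1 H
  1 × O: 1 H
  1 × S (aromatic): no H
  Total hydrogens = 8.

8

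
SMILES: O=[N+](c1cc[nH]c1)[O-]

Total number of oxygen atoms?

The symbol for oxygen appears 2 times in the SMILES.

2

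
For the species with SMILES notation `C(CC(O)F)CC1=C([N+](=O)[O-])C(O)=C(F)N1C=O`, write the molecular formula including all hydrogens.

Heavy atoms from the SMILES: 9 C, 2 F, 2 N, 5 O.
Implicit hydrogens by atom environment:
  4 × C (aromatic): no H
  3 × C: 2 H each → 6
  2 × C: 1 H each → 2
  2 × F: no H
  2 × O: 1 H each → 2
  2 × O: no H
  1 × N (aromatic): no H
  1 × N (charge +1): no H
  1 × O (charge -1): no H
  Total hydrogens = 10.
Molecular formula: C9H10F2N2O5

C9H10F2N2O5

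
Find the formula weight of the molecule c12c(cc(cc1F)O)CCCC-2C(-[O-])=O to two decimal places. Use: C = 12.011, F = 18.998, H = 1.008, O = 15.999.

Molecular formula: C11H10FO3-.
M = 11×12.011 + 1×18.998 + 10×1.008 + 3×15.999 = 209.20 g/mol.

209.20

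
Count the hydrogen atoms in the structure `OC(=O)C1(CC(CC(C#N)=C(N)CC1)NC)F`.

16

Hydrogens are implicit in SMILES; fill each atom to its normal valence:
  5 × C: no H
  4 × C: 2 H each → 8
  1 × C: 3 H
  1 × C: 1 H
  1 × F: no H
  1 × N: 2 H
  1 × N: 1 H
  1 × N: no H
  1 × O: 1 H
  1 × O: no H
  Total hydrogens = 16.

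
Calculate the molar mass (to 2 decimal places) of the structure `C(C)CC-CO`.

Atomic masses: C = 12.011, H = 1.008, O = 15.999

Molecular formula: C5H12O.
M = 5×12.011 + 12×1.008 + 1×15.999 = 88.15 g/mol.

88.15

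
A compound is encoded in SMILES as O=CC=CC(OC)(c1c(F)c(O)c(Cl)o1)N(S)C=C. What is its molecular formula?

Heavy atoms from the SMILES: 11 C, 1 Cl, 1 F, 1 N, 4 O, 1 S.
Implicit hydrogens by atom environment:
  4 × C: 1 H each → 4
  4 × C (aromatic): no H
  2 × O: no H
  1 × C: 3 H
  1 × C: 2 H
  1 × C: no H
  1 × Cl: no H
  1 × F: no H
  1 × N: no H
  1 × O: 1 H
  1 × O (aromatic): no H
  1 × S: 1 H
  Total hydrogens = 11.
Molecular formula: C11H11ClFNO4S

C11H11ClFNO4S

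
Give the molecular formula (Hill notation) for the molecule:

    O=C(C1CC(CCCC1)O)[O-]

C8H13O3-

Heavy atoms from the SMILES: 8 C, 3 O.
Implicit hydrogens by atom environment:
  5 × C: 2 H each → 10
  2 × C: 1 H each → 2
  1 × C: no H
  1 × O: 1 H
  1 × O: no H
  1 × O (charge -1): no H
  Total hydrogens = 13.
Net charge -1.
Molecular formula: C8H13O3-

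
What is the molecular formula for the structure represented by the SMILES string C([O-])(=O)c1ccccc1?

C7H5O2-

Heavy atoms from the SMILES: 7 C, 2 O.
Implicit hydrogens by atom environment:
  5 × C (aromatic): 1 H each → 5
  1 × C (aromatic): no H
  1 × C: no H
  1 × O: no H
  1 × O (charge -1): no H
  Total hydrogens = 5.
Net charge -1.
Molecular formula: C7H5O2-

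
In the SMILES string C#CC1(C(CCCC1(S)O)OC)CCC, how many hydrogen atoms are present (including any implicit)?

20

Hydrogens are implicit in SMILES; fill each atom to its normal valence:
  5 × C: 2 H each → 10
  3 × C: no H
  2 × C: 3 H each → 6
  2 × C: 1 H each → 2
  1 × O: 1 H
  1 × O: no H
  1 × S: 1 H
  Total hydrogens = 20.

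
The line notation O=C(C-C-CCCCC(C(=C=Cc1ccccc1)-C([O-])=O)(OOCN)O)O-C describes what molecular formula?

C20H26NO7-

Heavy atoms from the SMILES: 20 C, 1 N, 7 O.
Implicit hydrogens by atom environment:
  7 × C: 2 H each → 14
  5 × C (aromatic): 1 H each → 5
  5 × C: no H
  5 × O: no H
  1 × C: 3 H
  1 × C: 1 H
  1 × C (aromatic): no H
  1 × N: 2 H
  1 × O: 1 H
  1 × O (charge -1): no H
  Total hydrogens = 26.
Net charge -1.
Molecular formula: C20H26NO7-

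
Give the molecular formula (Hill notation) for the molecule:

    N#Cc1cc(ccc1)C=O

C8H5NO

Heavy atoms from the SMILES: 8 C, 1 N, 1 O.
Implicit hydrogens by atom environment:
  4 × C (aromatic): 1 H each → 4
  2 × C (aromatic): no H
  1 × C: 1 H
  1 × C: no H
  1 × N: no H
  1 × O: no H
  Total hydrogens = 5.
Molecular formula: C8H5NO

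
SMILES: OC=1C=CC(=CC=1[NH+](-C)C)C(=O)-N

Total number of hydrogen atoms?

Hydrogens are implicit in SMILES; fill each atom to its normal valence:
  3 × C (aromatic): 1 H each → 3
  3 × C (aromatic): no H
  2 × C: 3 H each → 6
  1 × C: no H
  1 × N: 2 H
  1 × N (charge +1): 1 H
  1 × O: 1 H
  1 × O: no H
  Total hydrogens = 13.

13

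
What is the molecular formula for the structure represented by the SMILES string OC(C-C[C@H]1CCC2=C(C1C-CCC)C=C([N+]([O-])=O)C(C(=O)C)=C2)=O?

C19H25NO5

Heavy atoms from the SMILES: 19 C, 1 N, 5 O.
Implicit hydrogens by atom environment:
  7 × C: 2 H each → 14
  4 × C (aromatic): no H
  3 × O: no H
  2 × C: 3 H each → 6
  2 × C (aromatic): 1 H each → 2
  2 × C: 1 H each → 2
  2 × C: no H
  1 × N (charge +1): no H
  1 × O: 1 H
  1 × O (charge -1): no H
  Total hydrogens = 25.
Molecular formula: C19H25NO5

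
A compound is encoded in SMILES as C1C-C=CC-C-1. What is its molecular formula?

Heavy atoms from the SMILES: 6 C.
Implicit hydrogens by atom environment:
  4 × C: 2 H each → 8
  2 × C: 1 H each → 2
  Total hydrogens = 10.
Molecular formula: C6H10

C6H10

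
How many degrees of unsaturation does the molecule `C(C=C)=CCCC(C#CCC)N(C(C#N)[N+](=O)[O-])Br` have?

7

Molecular formula from the SMILES: C13H16BrN3O2.
DoU = (2C + 2 + N − H − X)/2 = (2·13 + 2 + 3 − 16 − 1)/2 = 14/2 = 7.
(Structurally: 0 ring(s) + 7 π bond(s) = 7.)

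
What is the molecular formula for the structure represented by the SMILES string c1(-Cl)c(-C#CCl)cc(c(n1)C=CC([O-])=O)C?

Heavy atoms from the SMILES: 11 C, 2 Cl, 1 N, 2 O.
Implicit hydrogens by atom environment:
  4 × C (aromatic): no H
  3 × C: no H
  2 × C: 1 H each → 2
  2 × Cl: no H
  1 × C: 3 H
  1 × C (aromatic): 1 H
  1 × N (aromatic): no H
  1 × O: no H
  1 × O (charge -1): no H
  Total hydrogens = 6.
Net charge -1.
Molecular formula: C11H6Cl2NO2-

C11H6Cl2NO2-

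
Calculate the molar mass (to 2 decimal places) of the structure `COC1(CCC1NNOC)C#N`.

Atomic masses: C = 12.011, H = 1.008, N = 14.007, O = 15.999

171.20

Molecular formula: C7H13N3O2.
M = 7×12.011 + 13×1.008 + 3×14.007 + 2×15.999 = 171.20 g/mol.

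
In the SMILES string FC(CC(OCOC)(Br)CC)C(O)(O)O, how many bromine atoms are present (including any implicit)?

The symbol for bromine appears 1 time in the SMILES.

1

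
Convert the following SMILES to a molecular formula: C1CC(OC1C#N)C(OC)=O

C7H9NO3

Heavy atoms from the SMILES: 7 C, 1 N, 3 O.
Implicit hydrogens by atom environment:
  3 × O: no H
  2 × C: 2 H each → 4
  2 × C: 1 H each → 2
  2 × C: no H
  1 × C: 3 H
  1 × N: no H
  Total hydrogens = 9.
Molecular formula: C7H9NO3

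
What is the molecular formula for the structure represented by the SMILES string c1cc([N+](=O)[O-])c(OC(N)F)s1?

C5H5FN2O3S

Heavy atoms from the SMILES: 5 C, 1 F, 2 N, 3 O, 1 S.
Implicit hydrogens by atom environment:
  2 × C (aromatic): 1 H each → 2
  2 × C (aromatic): no H
  2 × O: no H
  1 × C: 1 H
  1 × F: no H
  1 × N: 2 H
  1 × N (charge +1): no H
  1 × O (charge -1): no H
  1 × S (aromatic): no H
  Total hydrogens = 5.
Molecular formula: C5H5FN2O3S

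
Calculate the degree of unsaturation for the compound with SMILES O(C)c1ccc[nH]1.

3

Molecular formula from the SMILES: C5H7NO.
DoU = (2C + 2 + N − H − X)/2 = (2·5 + 2 + 1 − 7 − 0)/2 = 6/2 = 3.
(Structurally: 1 ring(s) + 2 π bond(s) = 3.)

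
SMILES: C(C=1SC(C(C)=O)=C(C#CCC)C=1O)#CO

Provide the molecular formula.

Heavy atoms from the SMILES: 12 C, 3 O, 1 S.
Implicit hydrogens by atom environment:
  5 × C: no H
  4 × C (aromatic): no H
  2 × C: 3 H each → 6
  2 × O: 1 H each → 2
  1 × C: 2 H
  1 × O: no H
  1 × S (aromatic): no H
  Total hydrogens = 10.
Molecular formula: C12H10O3S

C12H10O3S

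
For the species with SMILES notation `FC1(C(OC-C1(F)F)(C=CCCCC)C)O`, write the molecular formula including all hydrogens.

Heavy atoms from the SMILES: 11 C, 3 F, 2 O.
Implicit hydrogens by atom environment:
  4 × C: 2 H each → 8
  3 × C: no H
  3 × F: no H
  2 × C: 3 H each → 6
  2 × C: 1 H each → 2
  1 × O: 1 H
  1 × O: no H
  Total hydrogens = 17.
Molecular formula: C11H17F3O2

C11H17F3O2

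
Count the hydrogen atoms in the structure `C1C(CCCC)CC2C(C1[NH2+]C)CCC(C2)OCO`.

Hydrogens are implicit in SMILES; fill each atom to its normal valence:
  9 × C: 2 H each → 18
  5 × C: 1 H each → 5
  2 × C: 3 H each → 6
  1 × N (charge +1): 2 H
  1 × O: 1 H
  1 × O: no H
  Total hydrogens = 32.

32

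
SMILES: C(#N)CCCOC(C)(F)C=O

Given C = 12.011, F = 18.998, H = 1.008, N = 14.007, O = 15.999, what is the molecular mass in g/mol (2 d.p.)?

Molecular formula: C7H10FNO2.
M = 7×12.011 + 1×18.998 + 10×1.008 + 1×14.007 + 2×15.999 = 159.16 g/mol.

159.16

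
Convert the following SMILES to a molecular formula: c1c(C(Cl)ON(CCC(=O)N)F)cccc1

C10H12ClFN2O2

Heavy atoms from the SMILES: 10 C, 1 Cl, 1 F, 2 N, 2 O.
Implicit hydrogens by atom environment:
  5 × C (aromatic): 1 H each → 5
  2 × C: 2 H each → 4
  2 × O: no H
  1 × C: 1 H
  1 × C: no H
  1 × C (aromatic): no H
  1 × Cl: no H
  1 × F: no H
  1 × N: 2 H
  1 × N: no H
  Total hydrogens = 12.
Molecular formula: C10H12ClFN2O2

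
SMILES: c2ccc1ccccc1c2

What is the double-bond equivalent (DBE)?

7

Molecular formula from the SMILES: C10H8.
DoU = (2C + 2 + N − H − X)/2 = (2·10 + 2 + 0 − 8 − 0)/2 = 14/2 = 7.
(Structurally: 2 ring(s) + 5 π bond(s) = 7.)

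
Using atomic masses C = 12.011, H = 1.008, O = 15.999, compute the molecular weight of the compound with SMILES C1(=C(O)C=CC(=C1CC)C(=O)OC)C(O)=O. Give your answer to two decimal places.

224.21

Molecular formula: C11H12O5.
M = 11×12.011 + 12×1.008 + 5×15.999 = 224.21 g/mol.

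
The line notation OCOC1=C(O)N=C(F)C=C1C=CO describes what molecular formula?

Heavy atoms from the SMILES: 8 C, 1 F, 1 N, 4 O.
Implicit hydrogens by atom environment:
  4 × C (aromatic): no H
  3 × O: 1 H each → 3
  2 × C: 1 H each → 2
  1 × C: 2 H
  1 × C (aromatic): 1 H
  1 × F: no H
  1 × N (aromatic): no H
  1 × O: no H
  Total hydrogens = 8.
Molecular formula: C8H8FNO4

C8H8FNO4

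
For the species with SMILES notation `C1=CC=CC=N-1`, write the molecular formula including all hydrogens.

C5H5N

Heavy atoms from the SMILES: 5 C, 1 N.
Implicit hydrogens by atom environment:
  5 × C (aromatic): 1 H each → 5
  1 × N (aromatic): no H
  Total hydrogens = 5.
Molecular formula: C5H5N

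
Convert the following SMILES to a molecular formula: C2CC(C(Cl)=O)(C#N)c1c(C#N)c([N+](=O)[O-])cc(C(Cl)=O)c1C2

Heavy atoms from the SMILES: 14 C, 2 Cl, 3 N, 4 O.
Implicit hydrogens by atom environment:
  5 × C (aromatic): no H
  5 × C: no H
  3 × C: 2 H each → 6
  3 × O: no H
  2 × Cl: no H
  2 × N: no H
  1 × C (aromatic): 1 H
  1 × N (charge +1): no H
  1 × O (charge -1): no H
  Total hydrogens = 7.
Molecular formula: C14H7Cl2N3O4

C14H7Cl2N3O4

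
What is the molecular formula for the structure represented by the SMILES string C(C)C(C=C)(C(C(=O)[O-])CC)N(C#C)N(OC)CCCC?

C16H27N2O3-

Heavy atoms from the SMILES: 16 C, 2 N, 3 O.
Implicit hydrogens by atom environment:
  6 × C: 2 H each → 12
  4 × C: 3 H each → 12
  3 × C: 1 H each → 3
  3 × C: no H
  2 × N: no H
  2 × O: no H
  1 × O (charge -1): no H
  Total hydrogens = 27.
Net charge -1.
Molecular formula: C16H27N2O3-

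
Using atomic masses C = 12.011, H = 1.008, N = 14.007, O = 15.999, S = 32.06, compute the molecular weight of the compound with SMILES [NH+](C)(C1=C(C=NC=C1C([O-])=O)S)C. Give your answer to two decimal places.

Molecular formula: C8H10N2O2S.
M = 8×12.011 + 10×1.008 + 2×14.007 + 2×15.999 + 1×32.06 = 198.24 g/mol.

198.24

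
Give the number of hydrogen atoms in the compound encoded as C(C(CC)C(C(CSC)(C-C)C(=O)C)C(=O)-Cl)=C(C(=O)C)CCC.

31

Hydrogens are implicit in SMILES; fill each atom to its normal valence:
  6 × C: 3 H each → 18
  5 × C: 2 H each → 10
  5 × C: no H
  3 × C: 1 H each → 3
  3 × O: no H
  1 × Cl: no H
  1 × S: no H
  Total hydrogens = 31.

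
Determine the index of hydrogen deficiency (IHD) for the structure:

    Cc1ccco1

3

Molecular formula from the SMILES: C5H6O.
DoU = (2C + 2 + N − H − X)/2 = (2·5 + 2 + 0 − 6 − 0)/2 = 6/2 = 3.
(Structurally: 1 ring(s) + 2 π bond(s) = 3.)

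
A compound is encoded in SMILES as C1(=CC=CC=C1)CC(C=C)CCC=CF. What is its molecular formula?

Heavy atoms from the SMILES: 14 C, 1 F.
Implicit hydrogens by atom environment:
  5 × C (aromatic): 1 H each → 5
  4 × C: 2 H each → 8
  4 × C: 1 H each → 4
  1 × C (aromatic): no H
  1 × F: no H
  Total hydrogens = 17.
Molecular formula: C14H17F

C14H17F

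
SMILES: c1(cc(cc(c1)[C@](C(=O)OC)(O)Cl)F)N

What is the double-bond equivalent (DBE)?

5

Molecular formula from the SMILES: C9H9ClFNO3.
DoU = (2C + 2 + N − H − X)/2 = (2·9 + 2 + 1 − 9 − 2)/2 = 10/2 = 5.
(Structurally: 1 ring(s) + 4 π bond(s) = 5.)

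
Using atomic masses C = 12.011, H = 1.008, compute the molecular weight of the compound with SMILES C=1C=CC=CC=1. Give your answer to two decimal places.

Molecular formula: C6H6.
M = 6×12.011 + 6×1.008 = 78.11 g/mol.

78.11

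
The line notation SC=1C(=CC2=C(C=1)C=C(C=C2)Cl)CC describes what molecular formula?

Heavy atoms from the SMILES: 12 C, 1 Cl, 1 S.
Implicit hydrogens by atom environment:
  5 × C (aromatic): 1 H each → 5
  5 × C (aromatic): no H
  1 × C: 3 H
  1 × C: 2 H
  1 × Cl: no H
  1 × S: 1 H
  Total hydrogens = 11.
Molecular formula: C12H11ClS

C12H11ClS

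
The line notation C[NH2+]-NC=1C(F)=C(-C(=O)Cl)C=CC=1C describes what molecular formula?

C9H11ClFN2O+

Heavy atoms from the SMILES: 9 C, 1 Cl, 1 F, 2 N, 1 O.
Implicit hydrogens by atom environment:
  4 × C (aromatic): no H
  2 × C: 3 H each → 6
  2 × C (aromatic): 1 H each → 2
  1 × C: no H
  1 × Cl: no H
  1 × F: no H
  1 × N (charge +1): 2 H
  1 × N: 1 H
  1 × O: no H
  Total hydrogens = 11.
Net charge +1.
Molecular formula: C9H11ClFN2O+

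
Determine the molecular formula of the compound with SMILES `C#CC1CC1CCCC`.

C9H14

Heavy atoms from the SMILES: 9 C.
Implicit hydrogens by atom environment:
  4 × C: 2 H each → 8
  3 × C: 1 H each → 3
  1 × C: 3 H
  1 × C: no H
  Total hydrogens = 14.
Molecular formula: C9H14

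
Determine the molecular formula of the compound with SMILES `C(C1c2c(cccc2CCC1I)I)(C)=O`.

Heavy atoms from the SMILES: 12 C, 2 I, 1 O.
Implicit hydrogens by atom environment:
  3 × C (aromatic): 1 H each → 3
  3 × C (aromatic): no H
  2 × C: 2 H each → 4
  2 × C: 1 H each → 2
  2 × I: no H
  1 × C: 3 H
  1 × C: no H
  1 × O: no H
  Total hydrogens = 12.
Molecular formula: C12H12I2O

C12H12I2O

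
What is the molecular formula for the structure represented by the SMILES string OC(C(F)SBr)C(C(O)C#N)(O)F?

C5H6BrF2NO3S

Heavy atoms from the SMILES: 1 Br, 5 C, 2 F, 1 N, 3 O, 1 S.
Implicit hydrogens by atom environment:
  3 × C: 1 H each → 3
  3 × O: 1 H each → 3
  2 × C: no H
  2 × F: no H
  1 × Br: no H
  1 × N: no H
  1 × S: no H
  Total hydrogens = 6.
Molecular formula: C5H6BrF2NO3S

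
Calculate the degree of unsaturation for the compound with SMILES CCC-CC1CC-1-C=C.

Molecular formula from the SMILES: C9H16.
DoU = (2C + 2 + N − H − X)/2 = (2·9 + 2 + 0 − 16 − 0)/2 = 4/2 = 2.
(Structurally: 1 ring(s) + 1 π bond(s) = 2.)

2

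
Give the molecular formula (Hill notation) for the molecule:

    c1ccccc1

C6H6

Heavy atoms from the SMILES: 6 C.
Implicit hydrogens by atom environment:
  6 × C (aromatic): 1 H each → 6
  Total hydrogens = 6.
Molecular formula: C6H6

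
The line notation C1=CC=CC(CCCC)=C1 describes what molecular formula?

C10H14

Heavy atoms from the SMILES: 10 C.
Implicit hydrogens by atom environment:
  5 × C (aromatic): 1 H each → 5
  3 × C: 2 H each → 6
  1 × C: 3 H
  1 × C (aromatic): no H
  Total hydrogens = 14.
Molecular formula: C10H14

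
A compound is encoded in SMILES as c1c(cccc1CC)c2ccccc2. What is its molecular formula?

Heavy atoms from the SMILES: 14 C.
Implicit hydrogens by atom environment:
  9 × C (aromatic): 1 H each → 9
  3 × C (aromatic): no H
  1 × C: 3 H
  1 × C: 2 H
  Total hydrogens = 14.
Molecular formula: C14H14

C14H14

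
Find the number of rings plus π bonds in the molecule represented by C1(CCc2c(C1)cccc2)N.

Molecular formula from the SMILES: C10H13N.
DoU = (2C + 2 + N − H − X)/2 = (2·10 + 2 + 1 − 13 − 0)/2 = 10/2 = 5.
(Structurally: 2 ring(s) + 3 π bond(s) = 5.)

5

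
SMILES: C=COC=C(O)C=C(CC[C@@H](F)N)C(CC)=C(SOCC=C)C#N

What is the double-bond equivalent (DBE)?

7

Molecular formula from the SMILES: C17H23FN2O3S.
DoU = (2C + 2 + N − H − X)/2 = (2·17 + 2 + 2 − 23 − 1)/2 = 14/2 = 7.
(Structurally: 0 ring(s) + 7 π bond(s) = 7.)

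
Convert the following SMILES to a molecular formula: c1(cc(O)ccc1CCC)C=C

Heavy atoms from the SMILES: 11 C, 1 O.
Implicit hydrogens by atom environment:
  3 × C: 2 H each → 6
  3 × C (aromatic): 1 H each → 3
  3 × C (aromatic): no H
  1 × C: 3 H
  1 × C: 1 H
  1 × O: 1 H
  Total hydrogens = 14.
Molecular formula: C11H14O

C11H14O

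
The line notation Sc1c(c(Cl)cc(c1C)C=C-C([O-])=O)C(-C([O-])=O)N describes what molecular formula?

Heavy atoms from the SMILES: 12 C, 1 Cl, 1 N, 4 O, 1 S.
Implicit hydrogens by atom environment:
  5 × C (aromatic): no H
  3 × C: 1 H each → 3
  2 × C: no H
  2 × O: no H
  2 × O (charge -1): no H
  1 × C: 3 H
  1 × C (aromatic): 1 H
  1 × Cl: no H
  1 × N: 2 H
  1 × S: 1 H
  Total hydrogens = 10.
Net charge -2.
Molecular formula: [C12H10ClNO4S]2-

[C12H10ClNO4S]2-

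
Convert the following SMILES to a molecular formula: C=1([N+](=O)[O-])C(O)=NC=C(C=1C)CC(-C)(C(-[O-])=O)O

Heavy atoms from the SMILES: 10 C, 2 N, 6 O.
Implicit hydrogens by atom environment:
  4 × C (aromatic): no H
  2 × C: 3 H each → 6
  2 × C: no H
  2 × O: 1 H each → 2
  2 × O: no H
  2 × O (charge -1): no H
  1 × C: 2 H
  1 × C (aromatic): 1 H
  1 × N (aromatic): no H
  1 × N (charge +1): no H
  Total hydrogens = 11.
Net charge -1.
Molecular formula: C10H11N2O6-

C10H11N2O6-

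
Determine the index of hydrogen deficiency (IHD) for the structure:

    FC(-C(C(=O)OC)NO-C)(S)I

Molecular formula from the SMILES: C5H9FINO3S.
DoU = (2C + 2 + N − H − X)/2 = (2·5 + 2 + 1 − 9 − 2)/2 = 2/2 = 1.
(Structurally: 0 ring(s) + 1 π bond(s) = 1.)

1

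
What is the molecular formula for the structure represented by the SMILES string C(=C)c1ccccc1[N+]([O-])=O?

C8H7NO2

Heavy atoms from the SMILES: 8 C, 1 N, 2 O.
Implicit hydrogens by atom environment:
  4 × C (aromatic): 1 H each → 4
  2 × C (aromatic): no H
  1 × C: 2 H
  1 × C: 1 H
  1 × N (charge +1): no H
  1 × O: no H
  1 × O (charge -1): no H
  Total hydrogens = 7.
Molecular formula: C8H7NO2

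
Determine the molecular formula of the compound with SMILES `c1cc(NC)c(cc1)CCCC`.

Heavy atoms from the SMILES: 11 C, 1 N.
Implicit hydrogens by atom environment:
  4 × C (aromatic): 1 H each → 4
  3 × C: 2 H each → 6
  2 × C: 3 H each → 6
  2 × C (aromatic): no H
  1 × N: 1 H
  Total hydrogens = 17.
Molecular formula: C11H17N

C11H17N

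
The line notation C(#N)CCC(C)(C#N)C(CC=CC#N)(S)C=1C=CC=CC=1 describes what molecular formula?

Heavy atoms from the SMILES: 17 C, 3 N, 1 S.
Implicit hydrogens by atom environment:
  5 × C (aromatic): 1 H each → 5
  5 × C: no H
  3 × C: 2 H each → 6
  3 × N: no H
  2 × C: 1 H each → 2
  1 × C: 3 H
  1 × C (aromatic): no H
  1 × S: 1 H
  Total hydrogens = 17.
Molecular formula: C17H17N3S

C17H17N3S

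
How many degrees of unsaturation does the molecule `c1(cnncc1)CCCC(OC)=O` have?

Molecular formula from the SMILES: C9H12N2O2.
DoU = (2C + 2 + N − H − X)/2 = (2·9 + 2 + 2 − 12 − 0)/2 = 10/2 = 5.
(Structurally: 1 ring(s) + 4 π bond(s) = 5.)

5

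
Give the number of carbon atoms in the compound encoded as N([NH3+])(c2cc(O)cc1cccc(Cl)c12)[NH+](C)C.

The symbol for carbon appears 12 times in the SMILES. Lowercase c denotes aromatic carbon and counts toward C.

12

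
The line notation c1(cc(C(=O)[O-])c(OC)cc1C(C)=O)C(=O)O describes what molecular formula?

Heavy atoms from the SMILES: 11 C, 6 O.
Implicit hydrogens by atom environment:
  4 × C (aromatic): no H
  4 × O: no H
  3 × C: no H
  2 × C: 3 H each → 6
  2 × C (aromatic): 1 H each → 2
  1 × O: 1 H
  1 × O (charge -1): no H
  Total hydrogens = 9.
Net charge -1.
Molecular formula: C11H9O6-

C11H9O6-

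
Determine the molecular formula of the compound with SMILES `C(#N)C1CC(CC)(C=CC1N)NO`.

C9H15N3O

Heavy atoms from the SMILES: 9 C, 3 N, 1 O.
Implicit hydrogens by atom environment:
  4 × C: 1 H each → 4
  2 × C: 2 H each → 4
  2 × C: no H
  1 × C: 3 H
  1 × N: 2 H
  1 × N: 1 H
  1 × N: no H
  1 × O: 1 H
  Total hydrogens = 15.
Molecular formula: C9H15N3O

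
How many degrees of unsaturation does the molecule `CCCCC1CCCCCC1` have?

1

Molecular formula from the SMILES: C11H22.
DoU = (2C + 2 + N − H − X)/2 = (2·11 + 2 + 0 − 22 − 0)/2 = 2/2 = 1.
(Structurally: 1 ring(s) + 0 π bond(s) = 1.)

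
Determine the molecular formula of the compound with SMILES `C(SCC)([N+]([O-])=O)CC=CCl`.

C6H10ClNO2S

Heavy atoms from the SMILES: 6 C, 1 Cl, 1 N, 2 O, 1 S.
Implicit hydrogens by atom environment:
  3 × C: 1 H each → 3
  2 × C: 2 H each → 4
  1 × C: 3 H
  1 × Cl: no H
  1 × N (charge +1): no H
  1 × O: no H
  1 × O (charge -1): no H
  1 × S: no H
  Total hydrogens = 10.
Molecular formula: C6H10ClNO2S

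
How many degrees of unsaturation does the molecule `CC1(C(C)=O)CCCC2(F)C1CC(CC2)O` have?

Molecular formula from the SMILES: C13H21FO2.
DoU = (2C + 2 + N − H − X)/2 = (2·13 + 2 + 0 − 21 − 1)/2 = 6/2 = 3.
(Structurally: 2 ring(s) + 1 π bond(s) = 3.)

3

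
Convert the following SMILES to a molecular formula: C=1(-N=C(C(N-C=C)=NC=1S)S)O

C6H7N3OS2

Heavy atoms from the SMILES: 6 C, 3 N, 1 O, 2 S.
Implicit hydrogens by atom environment:
  4 × C (aromatic): no H
  2 × N (aromatic): no H
  2 × S: 1 H each → 2
  1 × C: 2 H
  1 × C: 1 H
  1 × N: 1 H
  1 × O: 1 H
  Total hydrogens = 7.
Molecular formula: C6H7N3OS2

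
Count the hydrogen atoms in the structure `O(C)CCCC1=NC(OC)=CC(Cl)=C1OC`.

16

Hydrogens are implicit in SMILES; fill each atom to its normal valence:
  4 × C (aromatic): no H
  3 × C: 3 H each → 9
  3 × C: 2 H each → 6
  3 × O: no H
  1 × C (aromatic): 1 H
  1 × Cl: no H
  1 × N (aromatic): no H
  Total hydrogens = 16.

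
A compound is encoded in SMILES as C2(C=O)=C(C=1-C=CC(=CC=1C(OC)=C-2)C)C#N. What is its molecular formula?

Heavy atoms from the SMILES: 14 C, 1 N, 2 O.
Implicit hydrogens by atom environment:
  6 × C (aromatic): no H
  4 × C (aromatic): 1 H each → 4
  2 × C: 3 H each → 6
  2 × O: no H
  1 × C: 1 H
  1 × C: no H
  1 × N: no H
  Total hydrogens = 11.
Molecular formula: C14H11NO2

C14H11NO2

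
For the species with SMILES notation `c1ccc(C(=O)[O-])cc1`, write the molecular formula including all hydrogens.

C7H5O2-

Heavy atoms from the SMILES: 7 C, 2 O.
Implicit hydrogens by atom environment:
  5 × C (aromatic): 1 H each → 5
  1 × C (aromatic): no H
  1 × C: no H
  1 × O: no H
  1 × O (charge -1): no H
  Total hydrogens = 5.
Net charge -1.
Molecular formula: C7H5O2-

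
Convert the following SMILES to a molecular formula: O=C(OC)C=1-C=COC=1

C6H6O3

Heavy atoms from the SMILES: 6 C, 3 O.
Implicit hydrogens by atom environment:
  3 × C (aromatic): 1 H each → 3
  2 × O: no H
  1 × C: 3 H
  1 × C (aromatic): no H
  1 × C: no H
  1 × O (aromatic): no H
  Total hydrogens = 6.
Molecular formula: C6H6O3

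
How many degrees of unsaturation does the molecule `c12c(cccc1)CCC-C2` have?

Molecular formula from the SMILES: C10H12.
DoU = (2C + 2 + N − H − X)/2 = (2·10 + 2 + 0 − 12 − 0)/2 = 10/2 = 5.
(Structurally: 2 ring(s) + 3 π bond(s) = 5.)

5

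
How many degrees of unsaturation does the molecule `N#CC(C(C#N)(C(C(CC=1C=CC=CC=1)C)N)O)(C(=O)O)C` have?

Molecular formula from the SMILES: C16H19N3O3.
DoU = (2C + 2 + N − H − X)/2 = (2·16 + 2 + 3 − 19 − 0)/2 = 18/2 = 9.
(Structurally: 1 ring(s) + 8 π bond(s) = 9.)

9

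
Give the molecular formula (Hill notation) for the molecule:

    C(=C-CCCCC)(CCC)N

Heavy atoms from the SMILES: 10 C, 1 N.
Implicit hydrogens by atom environment:
  6 × C: 2 H each → 12
  2 × C: 3 H each → 6
  1 × C: 1 H
  1 × C: no H
  1 × N: 2 H
  Total hydrogens = 21.
Molecular formula: C10H21N

C10H21N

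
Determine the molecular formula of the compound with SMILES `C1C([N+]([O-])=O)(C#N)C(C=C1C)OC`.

C8H10N2O3

Heavy atoms from the SMILES: 8 C, 2 N, 3 O.
Implicit hydrogens by atom environment:
  3 × C: no H
  2 × C: 3 H each → 6
  2 × C: 1 H each → 2
  2 × O: no H
  1 × C: 2 H
  1 × N (charge +1): no H
  1 × N: no H
  1 × O (charge -1): no H
  Total hydrogens = 10.
Molecular formula: C8H10N2O3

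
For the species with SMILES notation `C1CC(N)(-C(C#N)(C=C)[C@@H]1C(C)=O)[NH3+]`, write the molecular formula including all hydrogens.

Heavy atoms from the SMILES: 10 C, 3 N, 1 O.
Implicit hydrogens by atom environment:
  4 × C: no H
  3 × C: 2 H each → 6
  2 × C: 1 H each → 2
  1 × C: 3 H
  1 × N (charge +1): 3 H
  1 × N: 2 H
  1 × N: no H
  1 × O: no H
  Total hydrogens = 16.
Net charge +1.
Molecular formula: C10H16N3O+

C10H16N3O+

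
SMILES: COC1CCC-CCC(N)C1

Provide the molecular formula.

Heavy atoms from the SMILES: 9 C, 1 N, 1 O.
Implicit hydrogens by atom environment:
  6 × C: 2 H each → 12
  2 × C: 1 H each → 2
  1 × C: 3 H
  1 × N: 2 H
  1 × O: no H
  Total hydrogens = 19.
Molecular formula: C9H19NO

C9H19NO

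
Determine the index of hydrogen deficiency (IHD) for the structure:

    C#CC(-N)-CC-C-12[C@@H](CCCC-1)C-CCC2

4

Molecular formula from the SMILES: C15H25N.
DoU = (2C + 2 + N − H − X)/2 = (2·15 + 2 + 1 − 25 − 0)/2 = 8/2 = 4.
(Structurally: 2 ring(s) + 2 π bond(s) = 4.)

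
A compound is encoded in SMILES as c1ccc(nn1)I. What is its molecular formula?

Heavy atoms from the SMILES: 4 C, 1 I, 2 N.
Implicit hydrogens by atom environment:
  3 × C (aromatic): 1 H each → 3
  2 × N (aromatic): no H
  1 × C (aromatic): no H
  1 × I: no H
  Total hydrogens = 3.
Molecular formula: C4H3IN2

C4H3IN2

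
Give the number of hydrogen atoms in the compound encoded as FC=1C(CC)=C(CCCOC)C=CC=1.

Hydrogens are implicit in SMILES; fill each atom to its normal valence:
  4 × C: 2 H each → 8
  3 × C (aromatic): 1 H each → 3
  3 × C (aromatic): no H
  2 × C: 3 H each → 6
  1 × F: no H
  1 × O: no H
  Total hydrogens = 17.

17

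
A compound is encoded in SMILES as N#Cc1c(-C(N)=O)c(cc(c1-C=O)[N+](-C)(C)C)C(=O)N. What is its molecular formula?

C13H15N4O3+

Heavy atoms from the SMILES: 13 C, 4 N, 3 O.
Implicit hydrogens by atom environment:
  5 × C (aromatic): no H
  3 × C: 3 H each → 9
  3 × C: no H
  3 × O: no H
  2 × N: 2 H each → 4
  1 × C (aromatic): 1 H
  1 × C: 1 H
  1 × N (charge +1): no H
  1 × N: no H
  Total hydrogens = 15.
Net charge +1.
Molecular formula: C13H15N4O3+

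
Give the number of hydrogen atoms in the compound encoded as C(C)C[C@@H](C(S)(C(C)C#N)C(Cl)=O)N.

15

Hydrogens are implicit in SMILES; fill each atom to its normal valence:
  3 × C: no H
  2 × C: 3 H each → 6
  2 × C: 2 H each → 4
  2 × C: 1 H each → 2
  1 × Cl: no H
  1 × N: 2 H
  1 × N: no H
  1 × O: no H
  1 × S: 1 H
  Total hydrogens = 15.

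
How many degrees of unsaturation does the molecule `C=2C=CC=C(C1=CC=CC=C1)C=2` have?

8

Molecular formula from the SMILES: C12H10.
DoU = (2C + 2 + N − H − X)/2 = (2·12 + 2 + 0 − 10 − 0)/2 = 16/2 = 8.
(Structurally: 2 ring(s) + 6 π bond(s) = 8.)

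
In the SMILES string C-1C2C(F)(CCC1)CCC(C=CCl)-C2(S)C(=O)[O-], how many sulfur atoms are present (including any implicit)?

1

The symbol for sulfur appears 1 time in the SMILES.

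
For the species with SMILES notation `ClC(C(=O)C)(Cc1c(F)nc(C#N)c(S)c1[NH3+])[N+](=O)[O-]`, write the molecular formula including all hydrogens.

Heavy atoms from the SMILES: 10 C, 1 Cl, 1 F, 4 N, 3 O, 1 S.
Implicit hydrogens by atom environment:
  5 × C (aromatic): no H
  3 × C: no H
  2 × O: no H
  1 × C: 3 H
  1 × C: 2 H
  1 × Cl: no H
  1 × F: no H
  1 × N (charge +1): 3 H
  1 × N (aromatic): no H
  1 × N: no H
  1 × N (charge +1): no H
  1 × O (charge -1): no H
  1 × S: 1 H
  Total hydrogens = 9.
Net charge +1.
Molecular formula: C10H9ClFN4O3S+

C10H9ClFN4O3S+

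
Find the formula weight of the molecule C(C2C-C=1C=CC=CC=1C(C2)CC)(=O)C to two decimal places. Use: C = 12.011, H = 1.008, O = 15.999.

Molecular formula: C14H18O.
M = 14×12.011 + 18×1.008 + 1×15.999 = 202.30 g/mol.

202.30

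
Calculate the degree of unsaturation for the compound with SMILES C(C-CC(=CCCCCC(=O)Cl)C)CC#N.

Molecular formula from the SMILES: C13H20ClNO.
DoU = (2C + 2 + N − H − X)/2 = (2·13 + 2 + 1 − 20 − 1)/2 = 8/2 = 4.
(Structurally: 0 ring(s) + 4 π bond(s) = 4.)

4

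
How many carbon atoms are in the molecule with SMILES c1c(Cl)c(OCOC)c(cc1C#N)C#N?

The symbol for carbon appears 10 times in the SMILES. Lowercase c denotes aromatic carbon and counts toward C.

10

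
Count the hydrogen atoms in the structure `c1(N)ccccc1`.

Hydrogens are implicit in SMILES; fill each atom to its normal valence:
  5 × C (aromatic): 1 H each → 5
  1 × C (aromatic): no H
  1 × N: 2 H
  Total hydrogens = 7.

7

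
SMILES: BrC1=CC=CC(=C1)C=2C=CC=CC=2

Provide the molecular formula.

Heavy atoms from the SMILES: 1 Br, 12 C.
Implicit hydrogens by atom environment:
  9 × C (aromatic): 1 H each → 9
  3 × C (aromatic): no H
  1 × Br: no H
  Total hydrogens = 9.
Molecular formula: C12H9Br

C12H9Br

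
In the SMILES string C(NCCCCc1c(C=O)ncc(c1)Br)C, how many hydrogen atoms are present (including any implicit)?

17

Hydrogens are implicit in SMILES; fill each atom to its normal valence:
  5 × C: 2 H each → 10
  3 × C (aromatic): no H
  2 × C (aromatic): 1 H each → 2
  1 × Br: no H
  1 × C: 3 H
  1 × C: 1 H
  1 × N: 1 H
  1 × N (aromatic): no H
  1 × O: no H
  Total hydrogens = 17.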